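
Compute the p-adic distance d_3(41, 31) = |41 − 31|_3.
d_3(41, 31) = 1

Step 1 — x − y = 41 − 31 = 10. Step 2 — v_3(10) = 0 (factor: 10 = (3^0 · 10); the sign does not affect v_p). Step 3 — |x − y|_3 = 3^{0} = 1.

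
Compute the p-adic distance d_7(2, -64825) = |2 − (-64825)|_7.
d_7(2, -64825) = 1/2401

Step 1 — x − y = 2 − (-64825) = 64827. Step 2 — v_7(64827) = 4 (factor: 64827 = (7^4 · 27); the sign does not affect v_p). Step 3 — |x − y|_7 = 7^{-4} = 1/2401.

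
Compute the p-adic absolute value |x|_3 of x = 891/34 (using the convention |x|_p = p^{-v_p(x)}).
|891/34|_3 = 1/81

Step 1 — compute v_3(x) by factoring powers of 3 out of the numerator and denominator: v_3(891/34) = 4. Step 2 — apply |x|_p = p^{-v_p(x)} = 3^{-4} = 1/81.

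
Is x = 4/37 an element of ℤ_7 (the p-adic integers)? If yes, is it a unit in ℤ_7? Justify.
x ∈ ℤ_7^× (unit); v_7(x) = 0

ℤ_7 = {x ∈ ℚ_7 : v_7(x) ≥ 0} and ℤ_7^× = {x ∈ ℤ_7 : v_7(x) = 0}. Here v_7(4/37) = v_7(num) − v_7(den) = 0; compare against these criteria.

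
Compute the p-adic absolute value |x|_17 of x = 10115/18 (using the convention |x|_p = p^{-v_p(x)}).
|10115/18|_17 = 1/289

Step 1 — compute v_17(x) by factoring powers of 17 out of the numerator and denominator: v_17(10115/18) = 2. Step 2 — apply |x|_p = p^{-v_p(x)} = 17^{-2} = 1/289.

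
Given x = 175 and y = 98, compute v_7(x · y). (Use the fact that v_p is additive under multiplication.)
v_7(17150) = 3

v_p(x) = 1 (factor: 175 = 7^1 · 25); v_p(y) = 2 (factor: 98 = 7^2 · 2). Additivity: v_p(xy) = v_p(x) + v_p(y) = 1 + 2 = 3. (Direct check: xy = 17150 = 7^3 · (50).)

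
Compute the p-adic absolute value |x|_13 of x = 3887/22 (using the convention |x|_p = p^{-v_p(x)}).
|3887/22|_13 = 1/169

Step 1 — compute v_13(x) by factoring powers of 13 out of the numerator and denominator: v_13(3887/22) = 2. Step 2 — apply |x|_p = p^{-v_p(x)} = 13^{-2} = 1/169.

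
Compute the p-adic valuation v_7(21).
v_7(21) = 1

v_7(n) is the largest exponent k such that 7^k divides n. Factor out: 21 = 7^1 · 3. (Sign doesn't affect v_p.) So v_7(21) = 1.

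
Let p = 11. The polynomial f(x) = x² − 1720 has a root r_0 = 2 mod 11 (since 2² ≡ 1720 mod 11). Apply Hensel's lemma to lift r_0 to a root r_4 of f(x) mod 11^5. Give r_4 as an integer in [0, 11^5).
r_4 = 67223 (mod 161051)

Hensel's recurrence: r_{i+1} = r_i − f(r_i)·(f′(r_i))^{-1} mod 11^{i+2}, with f′(x) = 2x. Iterate:
  r_0 = 2 (mod 11)
  r_1 = 68 (mod 121)
  r_2 = 673 (mod 1331)
  r_3 = 8659 (mod 14641)
  r_4 = 67223 (mod 161051)
Final: r_4 = 67223, and one checks f(r_4) ≡ 0 mod 11^5.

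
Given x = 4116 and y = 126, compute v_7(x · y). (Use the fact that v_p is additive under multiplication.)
v_7(518616) = 4

v_p(x) = 3 (factor: 4116 = 7^3 · 12); v_p(y) = 1 (factor: 126 = 7^1 · 18). Additivity: v_p(xy) = v_p(x) + v_p(y) = 3 + 1 = 4. (Direct check: xy = 518616 = 7^4 · (216).)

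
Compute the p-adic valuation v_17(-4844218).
v_17(-4844218) = 4

v_17(n) is the largest exponent k such that 17^k divides n. Factor out: -4844218 = -17^4 · 58. (Sign doesn't affect v_p.) So v_17(-4844218) = 4.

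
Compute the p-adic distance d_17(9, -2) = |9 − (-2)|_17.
d_17(9, -2) = 1

Step 1 — x − y = 9 − (-2) = 11. Step 2 — v_17(11) = 0 (factor: 11 = (17^0 · 11); the sign does not affect v_p). Step 3 — |x − y|_17 = 17^{0} = 1.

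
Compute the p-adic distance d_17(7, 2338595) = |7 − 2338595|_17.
d_17(7, 2338595) = 1/83521

Step 1 — x − y = 7 − 2338595 = -2338588. Step 2 — v_17(-2338588) = 4 (factor: -2338588 = −(17^4 · 28); the sign does not affect v_p). Step 3 — |x − y|_17 = 17^{-4} = 1/83521.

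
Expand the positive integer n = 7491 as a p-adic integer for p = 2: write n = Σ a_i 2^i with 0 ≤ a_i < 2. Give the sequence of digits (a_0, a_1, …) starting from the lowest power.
(a_0, a_1, …) = (1, 1, 0, 0, 0, 0, 1, 0, 1, 0, 1, 1, 1)

Repeated division by 2 gives the digits low-to-high: 7491 = 1 + 1·2^1 + 1·2^6 + 1·2^8 + 1·2^10 + 1·2^11 + 1·2^12. Digit sequence: (1, 1, 0, 0, 0, 0, 1, 0, 1, 0, 1, 1, 1).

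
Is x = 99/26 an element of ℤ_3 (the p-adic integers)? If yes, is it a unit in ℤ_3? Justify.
x ∈ ℤ_3 but not a unit; v_3(x) = 2 > 0

ℤ_3 = {x ∈ ℚ_3 : v_3(x) ≥ 0} and ℤ_3^× = {x ∈ ℤ_3 : v_3(x) = 0}. Here v_3(99/26) = v_3(num) − v_3(den) = 2; compare against these criteria.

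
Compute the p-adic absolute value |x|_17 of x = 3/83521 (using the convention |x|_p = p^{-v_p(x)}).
|3/83521|_17 = 83521

Step 1 — compute v_17(x) by factoring powers of 17 out of the numerator and denominator: v_17(3/83521) = -4. Step 2 — apply |x|_p = p^{-v_p(x)} = 17^{4} = 83521.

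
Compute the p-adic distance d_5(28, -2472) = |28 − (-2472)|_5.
d_5(28, -2472) = 1/625

Step 1 — x − y = 28 − (-2472) = 2500. Step 2 — v_5(2500) = 4 (factor: 2500 = (5^4 · 4); the sign does not affect v_p). Step 3 — |x − y|_5 = 5^{-4} = 1/625.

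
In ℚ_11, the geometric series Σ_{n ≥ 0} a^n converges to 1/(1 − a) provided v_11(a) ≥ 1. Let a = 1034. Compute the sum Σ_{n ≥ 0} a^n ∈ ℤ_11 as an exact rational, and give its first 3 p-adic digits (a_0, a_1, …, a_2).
Σ a^n = 1/(1 − a) = -1/1033;  first 3 digits = (1, 6, 0)

v_11(a) = 1 ≥ 1, so the series converges in ℤ_11 to 1/(1 − a) = 1/(1 − 1034) = -1/1033. Expand this rational in ℤ_11: compute digits iteratively via d_i = x_i mod 11, x_{i+1} = (x_i − d_i)/11. The first 3 digits are (1, 6, 0).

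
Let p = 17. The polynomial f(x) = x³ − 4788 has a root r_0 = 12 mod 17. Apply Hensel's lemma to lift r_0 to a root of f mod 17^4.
r_3 = 24560 (mod 83521)

Hensel: r_{i+1} = r_i − f(r_i)/f′(r_i) mod 17^{i+2}, where f′(x) = 3x². Iterate:
  r_0 = 12 (mod 17)
  r_1 = 284 (mod 289)
  r_2 = 4908 (mod 4913)
  r_3 = 24560 (mod 83521)
Final: r = 24560 with f(r) ≡ 0 mod 17^4.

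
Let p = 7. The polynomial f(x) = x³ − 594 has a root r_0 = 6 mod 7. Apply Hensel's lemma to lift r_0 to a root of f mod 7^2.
r_1 = 34 (mod 49)

Hensel: r_{i+1} = r_i − f(r_i)/f′(r_i) mod 7^{i+2}, where f′(x) = 3x². Iterate:
  r_0 = 6 (mod 7)
  r_1 = 34 (mod 49)
Final: r = 34 with f(r) ≡ 0 mod 7^2.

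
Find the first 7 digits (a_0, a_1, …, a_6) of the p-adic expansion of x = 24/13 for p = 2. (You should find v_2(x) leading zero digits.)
(a_0, …, a_6) = (0, 0, 0, 1, 1, 1, 1)

v_2(24/13) = 3, so a_0 = ... = a_2 = 0. Factor out: x = 2^3 · u with u = 3/13 a unit in ℤ_2. Expand u iteratively via a_{v+i} = u_i mod 2, u_{i+1} = (u_i − a_{v+i})/2:
  u_0 = 3/13;  a_3 = 1;  u_1 = (u_0 − 1)/2 = -5/13
  u_1 = -5/13;  a_4 = 1;  u_2 = (u_1 − 1)/2 = -9/13
  u_2 = -9/13;  a_5 = 1;  u_3 = (u_2 − 1)/2 = -11/13
  u_3 = -11/13;  a_6 = 1;  u_4 = (u_3 − 1)/2 = -12/13
Digits: (0, 0, 0, 1, 1, 1, 1).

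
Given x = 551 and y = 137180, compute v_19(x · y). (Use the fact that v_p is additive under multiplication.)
v_19(75586180) = 4

v_p(x) = 1 (factor: 551 = 19^1 · 29); v_p(y) = 3 (factor: 137180 = 19^3 · 20). Additivity: v_p(xy) = v_p(x) + v_p(y) = 1 + 3 = 4. (Direct check: xy = 75586180 = 19^4 · (580).)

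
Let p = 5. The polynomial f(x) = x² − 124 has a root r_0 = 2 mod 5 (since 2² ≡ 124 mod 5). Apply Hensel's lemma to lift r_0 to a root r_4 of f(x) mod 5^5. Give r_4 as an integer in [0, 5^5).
r_4 = 57 (mod 3125)

Hensel's recurrence: r_{i+1} = r_i − f(r_i)·(f′(r_i))^{-1} mod 5^{i+2}, with f′(x) = 2x. Iterate:
  r_0 = 2 (mod 5)
  r_1 = 7 (mod 25)
  r_2 = 57 (mod 125)
  r_3 = 57 (mod 625)
  r_4 = 57 (mod 3125)
Final: r_4 = 57, and one checks f(r_4) ≡ 0 mod 5^5.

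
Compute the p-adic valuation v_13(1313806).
v_13(1313806) = 4

v_13(n) is the largest exponent k such that 13^k divides n. Factor out: 1313806 = 13^4 · 46. (Sign doesn't affect v_p.) So v_13(1313806) = 4.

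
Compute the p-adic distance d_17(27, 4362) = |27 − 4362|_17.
d_17(27, 4362) = 1/289

Step 1 — x − y = 27 − 4362 = -4335. Step 2 — v_17(-4335) = 2 (factor: -4335 = −(17^2 · 15); the sign does not affect v_p). Step 3 — |x − y|_17 = 17^{-2} = 1/289.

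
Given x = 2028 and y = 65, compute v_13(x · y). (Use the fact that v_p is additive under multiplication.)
v_13(131820) = 3

v_p(x) = 2 (factor: 2028 = 13^2 · 12); v_p(y) = 1 (factor: 65 = 13^1 · 5). Additivity: v_p(xy) = v_p(x) + v_p(y) = 2 + 1 = 3. (Direct check: xy = 131820 = 13^3 · (60).)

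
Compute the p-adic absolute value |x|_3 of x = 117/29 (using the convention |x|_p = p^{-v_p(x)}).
|117/29|_3 = 1/9

Step 1 — compute v_3(x) by factoring powers of 3 out of the numerator and denominator: v_3(117/29) = 2. Step 2 — apply |x|_p = p^{-v_p(x)} = 3^{-2} = 1/9.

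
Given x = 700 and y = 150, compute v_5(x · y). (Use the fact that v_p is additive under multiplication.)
v_5(105000) = 4

v_p(x) = 2 (factor: 700 = 5^2 · 28); v_p(y) = 2 (factor: 150 = 5^2 · 6). Additivity: v_p(xy) = v_p(x) + v_p(y) = 2 + 2 = 4. (Direct check: xy = 105000 = 5^4 · (168).)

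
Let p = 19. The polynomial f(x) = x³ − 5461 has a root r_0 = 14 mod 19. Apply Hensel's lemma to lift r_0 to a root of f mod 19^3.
r_2 = 2351 (mod 6859)

Hensel: r_{i+1} = r_i − f(r_i)/f′(r_i) mod 19^{i+2}, where f′(x) = 3x². Iterate:
  r_0 = 14 (mod 19)
  r_1 = 185 (mod 361)
  r_2 = 2351 (mod 6859)
Final: r = 2351 with f(r) ≡ 0 mod 19^3.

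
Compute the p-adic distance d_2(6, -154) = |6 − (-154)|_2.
d_2(6, -154) = 1/32

Step 1 — x − y = 6 − (-154) = 160. Step 2 — v_2(160) = 5 (factor: 160 = (2^5 · 5); the sign does not affect v_p). Step 3 — |x − y|_2 = 2^{-5} = 1/32.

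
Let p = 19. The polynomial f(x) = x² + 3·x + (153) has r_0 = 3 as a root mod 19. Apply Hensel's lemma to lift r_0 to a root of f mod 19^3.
r_2 = 706 (mod 6859)

Hensel: r_{i+1} = r_i − f(r_i)·(f′(r_i))^{-1} mod 19^{i+2}, f′(x) = 2x + 3. Iterate:
  r_0 = 3 (mod 19)
  r_1 = 345 (mod 361)
  r_2 = 706 (mod 6859)
Final: r = 706 satisfies f(r) ≡ 0 mod 19^3.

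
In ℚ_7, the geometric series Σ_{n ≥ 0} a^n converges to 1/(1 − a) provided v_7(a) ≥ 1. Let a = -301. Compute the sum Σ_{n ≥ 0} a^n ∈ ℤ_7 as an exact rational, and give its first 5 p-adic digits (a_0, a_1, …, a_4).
Σ a^n = 1/(1 − a) = 1/302;  first 5 digits = (1, 6, 1, 3, 6)

v_7(a) = 1 ≥ 1, so the series converges in ℤ_7 to 1/(1 − a) = 1/(1 − (-301)) = 1/302. Expand this rational in ℤ_7: compute digits iteratively via d_i = x_i mod 7, x_{i+1} = (x_i − d_i)/7. The first 5 digits are (1, 6, 1, 3, 6).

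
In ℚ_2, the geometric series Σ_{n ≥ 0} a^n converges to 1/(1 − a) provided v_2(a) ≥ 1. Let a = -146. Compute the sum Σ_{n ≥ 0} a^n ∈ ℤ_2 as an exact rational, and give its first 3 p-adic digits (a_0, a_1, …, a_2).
Σ a^n = 1/(1 − a) = 1/147;  first 3 digits = (1, 1, 0)

v_2(a) = 1 ≥ 1, so the series converges in ℤ_2 to 1/(1 − a) = 1/(1 − (-146)) = 1/147. Expand this rational in ℤ_2: compute digits iteratively via d_i = x_i mod 2, x_{i+1} = (x_i − d_i)/2. The first 3 digits are (1, 1, 0).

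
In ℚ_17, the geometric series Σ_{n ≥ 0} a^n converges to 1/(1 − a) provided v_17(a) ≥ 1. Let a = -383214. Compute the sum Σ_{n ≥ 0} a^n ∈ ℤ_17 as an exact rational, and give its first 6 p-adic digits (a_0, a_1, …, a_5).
Σ a^n = 1/(1 − a) = 1/383215;  first 6 digits = (1, 0, 0, 7, 12, 16)

v_17(a) = 3 ≥ 1, so the series converges in ℤ_17 to 1/(1 − a) = 1/(1 − (-383214)) = 1/383215. Expand this rational in ℤ_17: compute digits iteratively via d_i = x_i mod 17, x_{i+1} = (x_i − d_i)/17. The first 6 digits are (1, 0, 0, 7, 12, 16).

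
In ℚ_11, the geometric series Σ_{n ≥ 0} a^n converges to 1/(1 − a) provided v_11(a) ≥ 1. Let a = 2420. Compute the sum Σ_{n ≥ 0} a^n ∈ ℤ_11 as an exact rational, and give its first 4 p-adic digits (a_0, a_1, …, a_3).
Σ a^n = 1/(1 − a) = -1/2419;  first 4 digits = (1, 0, 9, 1)

v_11(a) = 2 ≥ 1, so the series converges in ℤ_11 to 1/(1 − a) = 1/(1 − 2420) = -1/2419. Expand this rational in ℤ_11: compute digits iteratively via d_i = x_i mod 11, x_{i+1} = (x_i − d_i)/11. The first 4 digits are (1, 0, 9, 1).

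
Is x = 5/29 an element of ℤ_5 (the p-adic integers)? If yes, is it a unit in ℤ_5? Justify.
x ∈ ℤ_5 but not a unit; v_5(x) = 1 > 0

ℤ_5 = {x ∈ ℚ_5 : v_5(x) ≥ 0} and ℤ_5^× = {x ∈ ℤ_5 : v_5(x) = 0}. Here v_5(5/29) = v_5(num) − v_5(den) = 1; compare against these criteria.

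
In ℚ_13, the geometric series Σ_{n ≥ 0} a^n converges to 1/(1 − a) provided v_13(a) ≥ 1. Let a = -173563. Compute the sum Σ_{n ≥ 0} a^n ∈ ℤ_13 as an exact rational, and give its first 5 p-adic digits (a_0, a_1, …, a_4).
Σ a^n = 1/(1 − a) = 1/173564;  first 5 digits = (1, 0, 0, 12, 6)

v_13(a) = 3 ≥ 1, so the series converges in ℤ_13 to 1/(1 − a) = 1/(1 − (-173563)) = 1/173564. Expand this rational in ℤ_13: compute digits iteratively via d_i = x_i mod 13, x_{i+1} = (x_i − d_i)/13. The first 5 digits are (1, 0, 0, 12, 6).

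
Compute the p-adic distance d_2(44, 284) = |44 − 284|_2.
d_2(44, 284) = 1/16

Step 1 — x − y = 44 − 284 = -240. Step 2 — v_2(-240) = 4 (factor: -240 = −(2^4 · 15); the sign does not affect v_p). Step 3 — |x − y|_2 = 2^{-4} = 1/16.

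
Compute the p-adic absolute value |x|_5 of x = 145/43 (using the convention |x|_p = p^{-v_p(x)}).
|145/43|_5 = 1/5

Step 1 — compute v_5(x) by factoring powers of 5 out of the numerator and denominator: v_5(145/43) = 1. Step 2 — apply |x|_p = p^{-v_p(x)} = 5^{-1} = 1/5.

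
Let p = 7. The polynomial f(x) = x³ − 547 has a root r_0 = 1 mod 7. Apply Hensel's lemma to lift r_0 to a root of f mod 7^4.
r_3 = 1702 (mod 2401)

Hensel: r_{i+1} = r_i − f(r_i)/f′(r_i) mod 7^{i+2}, where f′(x) = 3x². Iterate:
  r_0 = 1 (mod 7)
  r_1 = 36 (mod 49)
  r_2 = 330 (mod 343)
  r_3 = 1702 (mod 2401)
Final: r = 1702 with f(r) ≡ 0 mod 7^4.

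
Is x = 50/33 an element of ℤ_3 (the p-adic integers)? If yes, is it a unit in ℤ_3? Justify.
x ∉ ℤ_3 (v_3(x) = -1 < 0)

ℤ_3 = {x ∈ ℚ_3 : v_3(x) ≥ 0} and ℤ_3^× = {x ∈ ℤ_3 : v_3(x) = 0}. Here v_3(50/33) = v_3(num) − v_3(den) = -1; compare against these criteria.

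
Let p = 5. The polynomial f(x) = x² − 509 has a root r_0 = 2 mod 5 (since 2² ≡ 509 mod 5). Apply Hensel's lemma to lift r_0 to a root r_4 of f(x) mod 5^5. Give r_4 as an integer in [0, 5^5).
r_4 = 1997 (mod 3125)

Hensel's recurrence: r_{i+1} = r_i − f(r_i)·(f′(r_i))^{-1} mod 5^{i+2}, with f′(x) = 2x. Iterate:
  r_0 = 2 (mod 5)
  r_1 = 22 (mod 25)
  r_2 = 122 (mod 125)
  r_3 = 122 (mod 625)
  r_4 = 1997 (mod 3125)
Final: r_4 = 1997, and one checks f(r_4) ≡ 0 mod 5^5.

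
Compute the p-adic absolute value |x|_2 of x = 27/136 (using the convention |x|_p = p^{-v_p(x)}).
|27/136|_2 = 8

Step 1 — compute v_2(x) by factoring powers of 2 out of the numerator and denominator: v_2(27/136) = -3. Step 2 — apply |x|_p = p^{-v_p(x)} = 2^{3} = 8.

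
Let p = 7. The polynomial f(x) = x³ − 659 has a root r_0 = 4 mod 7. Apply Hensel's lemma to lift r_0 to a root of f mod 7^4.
r_3 = 1712 (mod 2401)

Hensel: r_{i+1} = r_i − f(r_i)/f′(r_i) mod 7^{i+2}, where f′(x) = 3x². Iterate:
  r_0 = 4 (mod 7)
  r_1 = 46 (mod 49)
  r_2 = 340 (mod 343)
  r_3 = 1712 (mod 2401)
Final: r = 1712 with f(r) ≡ 0 mod 7^4.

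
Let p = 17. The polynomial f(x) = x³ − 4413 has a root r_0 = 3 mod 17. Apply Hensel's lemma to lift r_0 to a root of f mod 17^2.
r_1 = 37 (mod 289)

Hensel: r_{i+1} = r_i − f(r_i)/f′(r_i) mod 17^{i+2}, where f′(x) = 3x². Iterate:
  r_0 = 3 (mod 17)
  r_1 = 37 (mod 289)
Final: r = 37 with f(r) ≡ 0 mod 17^2.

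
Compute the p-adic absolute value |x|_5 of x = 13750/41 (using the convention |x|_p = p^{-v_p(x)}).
|13750/41|_5 = 1/625

Step 1 — compute v_5(x) by factoring powers of 5 out of the numerator and denominator: v_5(13750/41) = 4. Step 2 — apply |x|_p = p^{-v_p(x)} = 5^{-4} = 1/625.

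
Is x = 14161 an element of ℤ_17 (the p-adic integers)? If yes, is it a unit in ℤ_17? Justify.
x ∈ ℤ_17 but not a unit; v_17(x) = 2 > 0

ℤ_17 = {x ∈ ℚ_17 : v_17(x) ≥ 0} and ℤ_17^× = {x ∈ ℤ_17 : v_17(x) = 0}. Here v_17(14161) = v_17(num) − v_17(den) = 2; compare against these criteria.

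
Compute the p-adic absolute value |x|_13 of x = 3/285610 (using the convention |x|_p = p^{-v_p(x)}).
|3/285610|_13 = 28561

Step 1 — compute v_13(x) by factoring powers of 13 out of the numerator and denominator: v_13(3/285610) = -4. Step 2 — apply |x|_p = p^{-v_p(x)} = 13^{4} = 28561.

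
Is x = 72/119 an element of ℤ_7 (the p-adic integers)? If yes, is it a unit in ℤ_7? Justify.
x ∉ ℤ_7 (v_7(x) = -1 < 0)

ℤ_7 = {x ∈ ℚ_7 : v_7(x) ≥ 0} and ℤ_7^× = {x ∈ ℤ_7 : v_7(x) = 0}. Here v_7(72/119) = v_7(num) − v_7(den) = -1; compare against these criteria.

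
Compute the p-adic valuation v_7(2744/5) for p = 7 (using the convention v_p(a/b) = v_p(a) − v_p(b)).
v_7(2744/5) = 3

Factor powers of 7 from the numerator and denominator of the reduced fraction: 2744 = 7^3 · 8 and 5 = 7^0 · 5. Apply v_p(a/b) = v_p(a) − v_p(b): v_7(2744/5) = 3 − 0 = 3.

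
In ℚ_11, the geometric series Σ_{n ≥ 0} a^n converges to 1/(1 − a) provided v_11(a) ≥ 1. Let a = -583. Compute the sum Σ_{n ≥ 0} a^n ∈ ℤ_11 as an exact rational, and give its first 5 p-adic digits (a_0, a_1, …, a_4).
Σ a^n = 1/(1 − a) = 1/584;  first 5 digits = (1, 2, 10, 9, 1)

v_11(a) = 1 ≥ 1, so the series converges in ℤ_11 to 1/(1 − a) = 1/(1 − (-583)) = 1/584. Expand this rational in ℤ_11: compute digits iteratively via d_i = x_i mod 11, x_{i+1} = (x_i − d_i)/11. The first 5 digits are (1, 2, 10, 9, 1).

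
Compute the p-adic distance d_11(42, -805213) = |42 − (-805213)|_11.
d_11(42, -805213) = 1/161051

Step 1 — x − y = 42 − (-805213) = 805255. Step 2 — v_11(805255) = 5 (factor: 805255 = (11^5 · 5); the sign does not affect v_p). Step 3 — |x − y|_11 = 11^{-5} = 1/161051.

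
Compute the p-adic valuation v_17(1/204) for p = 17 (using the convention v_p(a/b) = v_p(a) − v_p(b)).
v_17(1/204) = -1

Factor powers of 17 from the numerator and denominator of the reduced fraction: 1 = 17^0 · 1 and 204 = 17^1 · 12. Apply v_p(a/b) = v_p(a) − v_p(b): v_17(1/204) = 0 − 1 = -1.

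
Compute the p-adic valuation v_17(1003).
v_17(1003) = 1

v_17(n) is the largest exponent k such that 17^k divides n. Factor out: 1003 = 17^1 · 59. (Sign doesn't affect v_p.) So v_17(1003) = 1.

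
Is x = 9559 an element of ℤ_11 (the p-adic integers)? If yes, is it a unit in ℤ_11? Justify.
x ∈ ℤ_11 but not a unit; v_11(x) = 2 > 0

ℤ_11 = {x ∈ ℚ_11 : v_11(x) ≥ 0} and ℤ_11^× = {x ∈ ℤ_11 : v_11(x) = 0}. Here v_11(9559) = v_11(num) − v_11(den) = 2; compare against these criteria.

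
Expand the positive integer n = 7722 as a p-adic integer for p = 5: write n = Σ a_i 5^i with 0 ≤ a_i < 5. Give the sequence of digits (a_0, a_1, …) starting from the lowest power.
(a_0, a_1, …) = (2, 4, 3, 1, 2, 2)

Repeated division by 5 gives the digits low-to-high: 7722 = 2 + 4·5^1 + 3·5^2 + 1·5^3 + 2·5^4 + 2·5^5. Digit sequence: (2, 4, 3, 1, 2, 2).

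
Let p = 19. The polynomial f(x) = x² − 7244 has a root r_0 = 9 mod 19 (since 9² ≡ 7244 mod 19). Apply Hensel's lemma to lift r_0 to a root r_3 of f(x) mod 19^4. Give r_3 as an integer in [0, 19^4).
r_3 = 4037 (mod 130321)

Hensel's recurrence: r_{i+1} = r_i − f(r_i)·(f′(r_i))^{-1} mod 19^{i+2}, with f′(x) = 2x. Iterate:
  r_0 = 9 (mod 19)
  r_1 = 66 (mod 361)
  r_2 = 4037 (mod 6859)
  r_3 = 4037 (mod 130321)
Final: r_3 = 4037, and one checks f(r_3) ≡ 0 mod 19^4.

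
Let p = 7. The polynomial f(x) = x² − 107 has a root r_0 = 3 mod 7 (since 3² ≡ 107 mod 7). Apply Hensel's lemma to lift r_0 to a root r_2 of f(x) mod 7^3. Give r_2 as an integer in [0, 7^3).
r_2 = 248 (mod 343)

Hensel's recurrence: r_{i+1} = r_i − f(r_i)·(f′(r_i))^{-1} mod 7^{i+2}, with f′(x) = 2x. Iterate:
  r_0 = 3 (mod 7)
  r_1 = 3 (mod 49)
  r_2 = 248 (mod 343)
Final: r_2 = 248, and one checks f(r_2) ≡ 0 mod 7^3.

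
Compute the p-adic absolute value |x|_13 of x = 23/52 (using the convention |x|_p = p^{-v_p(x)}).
|23/52|_13 = 13

Step 1 — compute v_13(x) by factoring powers of 13 out of the numerator and denominator: v_13(23/52) = -1. Step 2 — apply |x|_p = p^{-v_p(x)} = 13^{1} = 13.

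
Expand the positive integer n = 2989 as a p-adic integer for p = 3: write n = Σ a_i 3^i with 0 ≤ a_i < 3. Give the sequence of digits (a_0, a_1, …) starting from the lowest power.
(a_0, a_1, …) = (1, 0, 2, 2, 0, 0, 1, 1)

Repeated division by 3 gives the digits low-to-high: 2989 = 1 + 2·3^2 + 2·3^3 + 1·3^6 + 1·3^7. Digit sequence: (1, 0, 2, 2, 0, 0, 1, 1).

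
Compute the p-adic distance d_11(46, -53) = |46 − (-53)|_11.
d_11(46, -53) = 1/11

Step 1 — x − y = 46 − (-53) = 99. Step 2 — v_11(99) = 1 (factor: 99 = (11^1 · 9); the sign does not affect v_p). Step 3 — |x − y|_11 = 11^{-1} = 1/11.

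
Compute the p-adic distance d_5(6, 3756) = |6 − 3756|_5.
d_5(6, 3756) = 1/625

Step 1 — x − y = 6 − 3756 = -3750. Step 2 — v_5(-3750) = 4 (factor: -3750 = −(5^4 · 6); the sign does not affect v_p). Step 3 — |x − y|_5 = 5^{-4} = 1/625.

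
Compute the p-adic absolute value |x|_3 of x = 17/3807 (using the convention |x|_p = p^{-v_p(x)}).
|17/3807|_3 = 81

Step 1 — compute v_3(x) by factoring powers of 3 out of the numerator and denominator: v_3(17/3807) = -4. Step 2 — apply |x|_p = p^{-v_p(x)} = 3^{4} = 81.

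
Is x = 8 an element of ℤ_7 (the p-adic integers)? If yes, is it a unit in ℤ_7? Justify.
x ∈ ℤ_7^× (unit); v_7(x) = 0

ℤ_7 = {x ∈ ℚ_7 : v_7(x) ≥ 0} and ℤ_7^× = {x ∈ ℤ_7 : v_7(x) = 0}. Here v_7(8) = v_7(num) − v_7(den) = 0; compare against these criteria.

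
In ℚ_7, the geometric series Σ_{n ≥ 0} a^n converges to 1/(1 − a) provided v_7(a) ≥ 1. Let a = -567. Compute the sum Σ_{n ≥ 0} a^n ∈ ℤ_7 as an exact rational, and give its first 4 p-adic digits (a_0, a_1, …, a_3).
Σ a^n = 1/(1 − a) = 1/568;  first 4 digits = (1, 3, 4, 3)

v_7(a) = 1 ≥ 1, so the series converges in ℤ_7 to 1/(1 − a) = 1/(1 − (-567)) = 1/568. Expand this rational in ℤ_7: compute digits iteratively via d_i = x_i mod 7, x_{i+1} = (x_i − d_i)/7. The first 4 digits are (1, 3, 4, 3).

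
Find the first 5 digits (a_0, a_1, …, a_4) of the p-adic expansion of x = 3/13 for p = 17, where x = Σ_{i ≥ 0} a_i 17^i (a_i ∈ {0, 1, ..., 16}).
(a_0, …, a_4) = (12, 15, 3, 5, 1)

v_17(3/13) = 0 (numerator and denominator both coprime to 17), so x ∈ ℤ_17^×. Compute digits iteratively via a_i = x_i mod 17, x_{i+1} = (x_i − a_i)/17, with x_0 = x:
  x_0 = 3/13;  a_0 = 12;  x_1 = (x_0 − 12)/17 = -9/13
  x_1 = -9/13;  a_1 = 15;  x_2 = (x_1 − 15)/17 = -12/13
  x_2 = -12/13;  a_2 = 3;  x_3 = (x_2 − 3)/17 = -3/13
  x_3 = -3/13;  a_3 = 5;  x_4 = (x_3 − 5)/17 = -4/13
  x_4 = -4/13;  a_4 = 1;  x_5 = (x_4 − 1)/17 = -1/13
Digits: (12, 15, 3, 5, 1).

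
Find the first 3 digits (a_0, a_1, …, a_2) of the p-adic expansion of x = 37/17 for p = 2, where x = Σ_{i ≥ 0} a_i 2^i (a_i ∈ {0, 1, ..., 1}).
(a_0, …, a_2) = (1, 0, 1)

v_2(37/17) = 0 (numerator and denominator both coprime to 2), so x ∈ ℤ_2^×. Compute digits iteratively via a_i = x_i mod 2, x_{i+1} = (x_i − a_i)/2, with x_0 = x:
  x_0 = 37/17;  a_0 = 1;  x_1 = (x_0 − 1)/2 = 10/17
  x_1 = 10/17;  a_1 = 0;  x_2 = (x_1 − 0)/2 = 5/17
  x_2 = 5/17;  a_2 = 1;  x_3 = (x_2 − 1)/2 = -6/17
Digits: (1, 0, 1).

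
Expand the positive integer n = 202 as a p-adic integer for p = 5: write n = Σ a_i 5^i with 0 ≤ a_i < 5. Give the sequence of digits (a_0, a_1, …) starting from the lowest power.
(a_0, a_1, …) = (2, 0, 3, 1)

Repeated division by 5 gives the digits low-to-high: 202 = 2 + 3·5^2 + 1·5^3. Digit sequence: (2, 0, 3, 1).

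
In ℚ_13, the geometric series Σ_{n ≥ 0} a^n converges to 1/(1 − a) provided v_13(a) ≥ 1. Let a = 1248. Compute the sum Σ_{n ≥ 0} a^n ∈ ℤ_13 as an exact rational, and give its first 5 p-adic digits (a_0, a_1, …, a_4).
Σ a^n = 1/(1 − a) = -1/1247;  first 5 digits = (1, 5, 6, 2, 5)

v_13(a) = 1 ≥ 1, so the series converges in ℤ_13 to 1/(1 − a) = 1/(1 − 1248) = -1/1247. Expand this rational in ℤ_13: compute digits iteratively via d_i = x_i mod 13, x_{i+1} = (x_i − d_i)/13. The first 5 digits are (1, 5, 6, 2, 5).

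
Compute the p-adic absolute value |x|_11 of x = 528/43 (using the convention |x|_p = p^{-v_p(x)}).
|528/43|_11 = 1/11

Step 1 — compute v_11(x) by factoring powers of 11 out of the numerator and denominator: v_11(528/43) = 1. Step 2 — apply |x|_p = p^{-v_p(x)} = 11^{-1} = 1/11.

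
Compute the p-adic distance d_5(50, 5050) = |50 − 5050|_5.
d_5(50, 5050) = 1/625

Step 1 — x − y = 50 − 5050 = -5000. Step 2 — v_5(-5000) = 4 (factor: -5000 = −(5^4 · 8); the sign does not affect v_p). Step 3 — |x − y|_5 = 5^{-4} = 1/625.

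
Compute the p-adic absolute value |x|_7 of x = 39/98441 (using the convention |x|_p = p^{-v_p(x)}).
|39/98441|_7 = 2401

Step 1 — compute v_7(x) by factoring powers of 7 out of the numerator and denominator: v_7(39/98441) = -4. Step 2 — apply |x|_p = p^{-v_p(x)} = 7^{4} = 2401.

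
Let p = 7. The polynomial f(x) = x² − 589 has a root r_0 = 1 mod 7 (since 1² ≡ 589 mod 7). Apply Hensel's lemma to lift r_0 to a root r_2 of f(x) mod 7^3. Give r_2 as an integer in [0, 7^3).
r_2 = 295 (mod 343)

Hensel's recurrence: r_{i+1} = r_i − f(r_i)·(f′(r_i))^{-1} mod 7^{i+2}, with f′(x) = 2x. Iterate:
  r_0 = 1 (mod 7)
  r_1 = 1 (mod 49)
  r_2 = 295 (mod 343)
Final: r_2 = 295, and one checks f(r_2) ≡ 0 mod 7^3.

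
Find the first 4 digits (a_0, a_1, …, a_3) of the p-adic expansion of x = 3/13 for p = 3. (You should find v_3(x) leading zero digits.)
(a_0, …, a_3) = (0, 1, 2, 2)

v_3(3/13) = 1, so a_0 = ... = a_0 = 0. Factor out: x = 3^1 · u with u = 1/13 a unit in ℤ_3. Expand u iteratively via a_{v+i} = u_i mod 3, u_{i+1} = (u_i − a_{v+i})/3:
  u_0 = 1/13;  a_1 = 1;  u_1 = (u_0 − 1)/3 = -4/13
  u_1 = -4/13;  a_2 = 2;  u_2 = (u_1 − 2)/3 = -10/13
  u_2 = -10/13;  a_3 = 2;  u_3 = (u_2 − 2)/3 = -12/13
Digits: (0, 1, 2, 2).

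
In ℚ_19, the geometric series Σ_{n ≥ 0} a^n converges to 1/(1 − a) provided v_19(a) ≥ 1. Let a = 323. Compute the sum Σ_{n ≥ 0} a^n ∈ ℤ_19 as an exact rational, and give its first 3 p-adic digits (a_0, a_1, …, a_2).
Σ a^n = 1/(1 − a) = -1/322;  first 3 digits = (1, 17, 4)

v_19(a) = 1 ≥ 1, so the series converges in ℤ_19 to 1/(1 − a) = 1/(1 − 323) = -1/322. Expand this rational in ℤ_19: compute digits iteratively via d_i = x_i mod 19, x_{i+1} = (x_i − d_i)/19. The first 3 digits are (1, 17, 4).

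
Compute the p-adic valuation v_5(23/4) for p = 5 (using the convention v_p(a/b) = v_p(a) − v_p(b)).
v_5(23/4) = 0

Factor powers of 5 from the numerator and denominator of the reduced fraction: 23 = 5^0 · 23 and 4 = 5^0 · 4. Apply v_p(a/b) = v_p(a) − v_p(b): v_5(23/4) = 0 − 0 = 0.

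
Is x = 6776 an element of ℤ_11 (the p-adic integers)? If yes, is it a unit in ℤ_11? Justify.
x ∈ ℤ_11 but not a unit; v_11(x) = 2 > 0

ℤ_11 = {x ∈ ℚ_11 : v_11(x) ≥ 0} and ℤ_11^× = {x ∈ ℤ_11 : v_11(x) = 0}. Here v_11(6776) = v_11(num) − v_11(den) = 2; compare against these criteria.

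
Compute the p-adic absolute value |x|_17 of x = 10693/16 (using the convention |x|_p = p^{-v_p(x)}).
|10693/16|_17 = 1/289

Step 1 — compute v_17(x) by factoring powers of 17 out of the numerator and denominator: v_17(10693/16) = 2. Step 2 — apply |x|_p = p^{-v_p(x)} = 17^{-2} = 1/289.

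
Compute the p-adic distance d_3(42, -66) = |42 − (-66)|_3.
d_3(42, -66) = 1/27

Step 1 — x − y = 42 − (-66) = 108. Step 2 — v_3(108) = 3 (factor: 108 = (3^3 · 4); the sign does not affect v_p). Step 3 — |x − y|_3 = 3^{-3} = 1/27.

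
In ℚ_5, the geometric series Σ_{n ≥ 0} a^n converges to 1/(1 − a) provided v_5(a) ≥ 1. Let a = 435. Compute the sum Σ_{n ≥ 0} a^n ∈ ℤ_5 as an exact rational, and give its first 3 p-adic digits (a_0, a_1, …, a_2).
Σ a^n = 1/(1 − a) = -1/434;  first 3 digits = (1, 2, 1)

v_5(a) = 1 ≥ 1, so the series converges in ℤ_5 to 1/(1 − a) = 1/(1 − 435) = -1/434. Expand this rational in ℤ_5: compute digits iteratively via d_i = x_i mod 5, x_{i+1} = (x_i − d_i)/5. The first 3 digits are (1, 2, 1).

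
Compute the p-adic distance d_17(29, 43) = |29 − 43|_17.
d_17(29, 43) = 1

Step 1 — x − y = 29 − 43 = -14. Step 2 — v_17(-14) = 0 (factor: -14 = −(17^0 · 14); the sign does not affect v_p). Step 3 — |x − y|_17 = 17^{0} = 1.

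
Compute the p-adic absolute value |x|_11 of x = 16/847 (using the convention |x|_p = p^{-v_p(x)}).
|16/847|_11 = 121

Step 1 — compute v_11(x) by factoring powers of 11 out of the numerator and denominator: v_11(16/847) = -2. Step 2 — apply |x|_p = p^{-v_p(x)} = 11^{2} = 121.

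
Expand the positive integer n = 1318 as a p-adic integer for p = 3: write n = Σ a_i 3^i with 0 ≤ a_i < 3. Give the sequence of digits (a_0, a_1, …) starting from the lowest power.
(a_0, a_1, …) = (1, 1, 2, 0, 1, 2, 1)

Repeated division by 3 gives the digits low-to-high: 1318 = 1 + 1·3^1 + 2·3^2 + 1·3^4 + 2·3^5 + 1·3^6. Digit sequence: (1, 1, 2, 0, 1, 2, 1).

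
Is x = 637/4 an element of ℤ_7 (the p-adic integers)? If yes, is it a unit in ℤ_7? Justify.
x ∈ ℤ_7 but not a unit; v_7(x) = 2 > 0

ℤ_7 = {x ∈ ℚ_7 : v_7(x) ≥ 0} and ℤ_7^× = {x ∈ ℤ_7 : v_7(x) = 0}. Here v_7(637/4) = v_7(num) − v_7(den) = 2; compare against these criteria.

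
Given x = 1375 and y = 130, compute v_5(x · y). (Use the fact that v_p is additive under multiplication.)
v_5(178750) = 4

v_p(x) = 3 (factor: 1375 = 5^3 · 11); v_p(y) = 1 (factor: 130 = 5^1 · 26). Additivity: v_p(xy) = v_p(x) + v_p(y) = 3 + 1 = 4. (Direct check: xy = 178750 = 5^4 · (286).)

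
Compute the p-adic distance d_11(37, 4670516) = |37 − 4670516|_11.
d_11(37, 4670516) = 1/161051

Step 1 — x − y = 37 − 4670516 = -4670479. Step 2 — v_11(-4670479) = 5 (factor: -4670479 = −(11^5 · 29); the sign does not affect v_p). Step 3 — |x − y|_11 = 11^{-5} = 1/161051.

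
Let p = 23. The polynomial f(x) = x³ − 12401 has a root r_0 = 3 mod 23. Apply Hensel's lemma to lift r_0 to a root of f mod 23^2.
r_1 = 187 (mod 529)

Hensel: r_{i+1} = r_i − f(r_i)/f′(r_i) mod 23^{i+2}, where f′(x) = 3x². Iterate:
  r_0 = 3 (mod 23)
  r_1 = 187 (mod 529)
Final: r = 187 with f(r) ≡ 0 mod 23^2.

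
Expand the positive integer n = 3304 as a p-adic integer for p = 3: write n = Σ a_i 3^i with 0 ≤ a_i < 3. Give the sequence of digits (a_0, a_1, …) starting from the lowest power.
(a_0, a_1, …) = (1, 0, 1, 2, 1, 1, 1, 1)

Repeated division by 3 gives the digits low-to-high: 3304 = 1 + 1·3^2 + 2·3^3 + 1·3^4 + 1·3^5 + 1·3^6 + 1·3^7. Digit sequence: (1, 0, 1, 2, 1, 1, 1, 1).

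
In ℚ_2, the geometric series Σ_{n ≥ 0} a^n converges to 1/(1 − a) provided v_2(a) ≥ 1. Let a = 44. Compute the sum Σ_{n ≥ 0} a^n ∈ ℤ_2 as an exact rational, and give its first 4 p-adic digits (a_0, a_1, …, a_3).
Σ a^n = 1/(1 − a) = -1/43;  first 4 digits = (1, 0, 1, 1)

v_2(a) = 2 ≥ 1, so the series converges in ℤ_2 to 1/(1 − a) = 1/(1 − 44) = -1/43. Expand this rational in ℤ_2: compute digits iteratively via d_i = x_i mod 2, x_{i+1} = (x_i − d_i)/2. The first 4 digits are (1, 0, 1, 1).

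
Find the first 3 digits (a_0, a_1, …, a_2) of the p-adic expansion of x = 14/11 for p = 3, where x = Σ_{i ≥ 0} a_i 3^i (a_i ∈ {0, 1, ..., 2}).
(a_0, …, a_2) = (1, 2, 1)

v_3(14/11) = 0 (numerator and denominator both coprime to 3), so x ∈ ℤ_3^×. Compute digits iteratively via a_i = x_i mod 3, x_{i+1} = (x_i − a_i)/3, with x_0 = x:
  x_0 = 14/11;  a_0 = 1;  x_1 = (x_0 − 1)/3 = 1/11
  x_1 = 1/11;  a_1 = 2;  x_2 = (x_1 − 2)/3 = -7/11
  x_2 = -7/11;  a_2 = 1;  x_3 = (x_2 − 1)/3 = -6/11
Digits: (1, 2, 1).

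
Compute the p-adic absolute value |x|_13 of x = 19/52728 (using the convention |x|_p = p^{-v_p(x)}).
|19/52728|_13 = 2197

Step 1 — compute v_13(x) by factoring powers of 13 out of the numerator and denominator: v_13(19/52728) = -3. Step 2 — apply |x|_p = p^{-v_p(x)} = 13^{3} = 2197.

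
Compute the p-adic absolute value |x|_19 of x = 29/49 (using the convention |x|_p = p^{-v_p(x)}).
|29/49|_19 = 1

Step 1 — compute v_19(x) by factoring powers of 19 out of the numerator and denominator: v_19(29/49) = 0. Step 2 — apply |x|_p = p^{-v_p(x)} = 19^{0} = 1.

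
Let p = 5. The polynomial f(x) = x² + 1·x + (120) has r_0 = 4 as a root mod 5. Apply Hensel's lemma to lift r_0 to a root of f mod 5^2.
r_1 = 19 (mod 25)

Hensel: r_{i+1} = r_i − f(r_i)·(f′(r_i))^{-1} mod 5^{i+2}, f′(x) = 2x + 1. Iterate:
  r_0 = 4 (mod 5)
  r_1 = 19 (mod 25)
Final: r = 19 satisfies f(r) ≡ 0 mod 5^2.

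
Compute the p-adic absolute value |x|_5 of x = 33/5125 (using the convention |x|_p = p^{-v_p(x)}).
|33/5125|_5 = 125

Step 1 — compute v_5(x) by factoring powers of 5 out of the numerator and denominator: v_5(33/5125) = -3. Step 2 — apply |x|_p = p^{-v_p(x)} = 5^{3} = 125.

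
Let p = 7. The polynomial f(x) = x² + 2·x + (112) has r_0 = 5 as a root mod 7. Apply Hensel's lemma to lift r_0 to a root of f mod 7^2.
r_1 = 5 (mod 49)

Hensel: r_{i+1} = r_i − f(r_i)·(f′(r_i))^{-1} mod 7^{i+2}, f′(x) = 2x + 2. Iterate:
  r_0 = 5 (mod 7)
  r_1 = 5 (mod 49)
Final: r = 5 satisfies f(r) ≡ 0 mod 7^2.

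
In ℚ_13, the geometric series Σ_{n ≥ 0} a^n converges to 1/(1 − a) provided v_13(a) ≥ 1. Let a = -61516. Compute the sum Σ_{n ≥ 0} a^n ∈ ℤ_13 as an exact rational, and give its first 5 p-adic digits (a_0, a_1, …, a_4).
Σ a^n = 1/(1 − a) = 1/61517;  first 5 digits = (1, 0, 0, 11, 10)

v_13(a) = 3 ≥ 1, so the series converges in ℤ_13 to 1/(1 − a) = 1/(1 − (-61516)) = 1/61517. Expand this rational in ℤ_13: compute digits iteratively via d_i = x_i mod 13, x_{i+1} = (x_i − d_i)/13. The first 5 digits are (1, 0, 0, 11, 10).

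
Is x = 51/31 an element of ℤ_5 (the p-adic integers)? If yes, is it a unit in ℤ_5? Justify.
x ∈ ℤ_5^× (unit); v_5(x) = 0

ℤ_5 = {x ∈ ℚ_5 : v_5(x) ≥ 0} and ℤ_5^× = {x ∈ ℤ_5 : v_5(x) = 0}. Here v_5(51/31) = v_5(num) − v_5(den) = 0; compare against these criteria.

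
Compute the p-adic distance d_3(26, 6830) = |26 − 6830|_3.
d_3(26, 6830) = 1/243

Step 1 — x − y = 26 − 6830 = -6804. Step 2 — v_3(-6804) = 5 (factor: -6804 = −(3^5 · 28); the sign does not affect v_p). Step 3 — |x − y|_3 = 3^{-5} = 1/243.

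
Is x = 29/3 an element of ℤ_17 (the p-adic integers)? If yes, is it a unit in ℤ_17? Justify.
x ∈ ℤ_17^× (unit); v_17(x) = 0

ℤ_17 = {x ∈ ℚ_17 : v_17(x) ≥ 0} and ℤ_17^× = {x ∈ ℤ_17 : v_17(x) = 0}. Here v_17(29/3) = v_17(num) − v_17(den) = 0; compare against these criteria.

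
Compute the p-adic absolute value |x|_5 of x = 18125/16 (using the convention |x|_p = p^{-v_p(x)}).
|18125/16|_5 = 1/625

Step 1 — compute v_5(x) by factoring powers of 5 out of the numerator and denominator: v_5(18125/16) = 4. Step 2 — apply |x|_p = p^{-v_p(x)} = 5^{-4} = 1/625.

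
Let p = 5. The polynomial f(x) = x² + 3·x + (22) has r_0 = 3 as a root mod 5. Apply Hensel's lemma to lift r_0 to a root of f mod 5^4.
r_3 = 168 (mod 625)

Hensel: r_{i+1} = r_i − f(r_i)·(f′(r_i))^{-1} mod 5^{i+2}, f′(x) = 2x + 3. Iterate:
  r_0 = 3 (mod 5)
  r_1 = 18 (mod 25)
  r_2 = 43 (mod 125)
  r_3 = 168 (mod 625)
Final: r = 168 satisfies f(r) ≡ 0 mod 5^4.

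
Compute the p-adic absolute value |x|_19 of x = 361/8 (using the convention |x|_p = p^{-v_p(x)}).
|361/8|_19 = 1/361

Step 1 — compute v_19(x) by factoring powers of 19 out of the numerator and denominator: v_19(361/8) = 2. Step 2 — apply |x|_p = p^{-v_p(x)} = 19^{-2} = 1/361.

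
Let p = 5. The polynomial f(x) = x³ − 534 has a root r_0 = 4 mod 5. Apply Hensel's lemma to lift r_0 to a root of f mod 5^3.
r_2 = 119 (mod 125)

Hensel: r_{i+1} = r_i − f(r_i)/f′(r_i) mod 5^{i+2}, where f′(x) = 3x². Iterate:
  r_0 = 4 (mod 5)
  r_1 = 19 (mod 25)
  r_2 = 119 (mod 125)
Final: r = 119 with f(r) ≡ 0 mod 5^3.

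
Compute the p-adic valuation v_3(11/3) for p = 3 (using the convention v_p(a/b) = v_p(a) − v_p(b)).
v_3(11/3) = -1

Factor powers of 3 from the numerator and denominator of the reduced fraction: 11 = 3^0 · 11 and 3 = 3^1 · 1. Apply v_p(a/b) = v_p(a) − v_p(b): v_3(11/3) = 0 − 1 = -1.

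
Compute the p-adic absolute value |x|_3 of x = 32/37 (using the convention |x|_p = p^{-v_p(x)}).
|32/37|_3 = 1

Step 1 — compute v_3(x) by factoring powers of 3 out of the numerator and denominator: v_3(32/37) = 0. Step 2 — apply |x|_p = p^{-v_p(x)} = 3^{0} = 1.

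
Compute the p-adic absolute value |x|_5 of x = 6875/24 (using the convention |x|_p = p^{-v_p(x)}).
|6875/24|_5 = 1/625

Step 1 — compute v_5(x) by factoring powers of 5 out of the numerator and denominator: v_5(6875/24) = 4. Step 2 — apply |x|_p = p^{-v_p(x)} = 5^{-4} = 1/625.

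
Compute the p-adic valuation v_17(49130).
v_17(49130) = 3

v_17(n) is the largest exponent k such that 17^k divides n. Factor out: 49130 = 17^3 · 10. (Sign doesn't affect v_p.) So v_17(49130) = 3.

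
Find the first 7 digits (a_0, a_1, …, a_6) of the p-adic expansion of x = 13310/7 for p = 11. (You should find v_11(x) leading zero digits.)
(a_0, …, a_6) = (0, 0, 0, 3, 3, 6, 1)

v_11(13310/7) = 3, so a_0 = ... = a_2 = 0. Factor out: x = 11^3 · u with u = 10/7 a unit in ℤ_11. Expand u iteratively via a_{v+i} = u_i mod 11, u_{i+1} = (u_i − a_{v+i})/11:
  u_0 = 10/7;  a_3 = 3;  u_1 = (u_0 − 3)/11 = -1/7
  u_1 = -1/7;  a_4 = 3;  u_2 = (u_1 − 3)/11 = -2/7
  u_2 = -2/7;  a_5 = 6;  u_3 = (u_2 − 6)/11 = -4/7
  u_3 = -4/7;  a_6 = 1;  u_4 = (u_3 − 1)/11 = -1/7
Digits: (0, 0, 0, 3, 3, 6, 1).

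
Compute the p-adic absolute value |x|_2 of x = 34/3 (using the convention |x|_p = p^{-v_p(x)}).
|34/3|_2 = 1/2

Step 1 — compute v_2(x) by factoring powers of 2 out of the numerator and denominator: v_2(34/3) = 1. Step 2 — apply |x|_p = p^{-v_p(x)} = 2^{-1} = 1/2.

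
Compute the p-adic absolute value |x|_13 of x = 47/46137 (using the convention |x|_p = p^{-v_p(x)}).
|47/46137|_13 = 2197

Step 1 — compute v_13(x) by factoring powers of 13 out of the numerator and denominator: v_13(47/46137) = -3. Step 2 — apply |x|_p = p^{-v_p(x)} = 13^{3} = 2197.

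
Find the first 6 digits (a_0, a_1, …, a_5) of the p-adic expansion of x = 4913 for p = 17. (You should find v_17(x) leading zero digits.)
(a_0, …, a_5) = (0, 0, 0, 1, 0, 0)

v_17(4913) = 3, so a_0 = ... = a_2 = 0. Factor out: x = 17^3 · u with u = 1 a unit in ℤ_17. Expand u iteratively via a_{v+i} = u_i mod 17, u_{i+1} = (u_i − a_{v+i})/17:
  u_0 = 1;  a_3 = 1;  u_1 = (u_0 − 1)/17 = 0
  u_1 = 0;  a_4 = 0;  u_2 = (u_1 − 0)/17 = 0
  u_2 = 0;  a_5 = 0;  u_3 = (u_2 − 0)/17 = 0
Digits: (0, 0, 0, 1, 0, 0).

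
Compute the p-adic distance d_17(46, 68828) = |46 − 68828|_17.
d_17(46, 68828) = 1/4913

Step 1 — x − y = 46 − 68828 = -68782. Step 2 — v_17(-68782) = 3 (factor: -68782 = −(17^3 · 14); the sign does not affect v_p). Step 3 — |x − y|_17 = 17^{-3} = 1/4913.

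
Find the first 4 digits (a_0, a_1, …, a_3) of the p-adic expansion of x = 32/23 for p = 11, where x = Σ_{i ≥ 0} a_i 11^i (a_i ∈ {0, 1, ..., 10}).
(a_0, …, a_3) = (10, 4, 1, 8)

v_11(32/23) = 0 (numerator and denominator both coprime to 11), so x ∈ ℤ_11^×. Compute digits iteratively via a_i = x_i mod 11, x_{i+1} = (x_i − a_i)/11, with x_0 = x:
  x_0 = 32/23;  a_0 = 10;  x_1 = (x_0 − 10)/11 = -18/23
  x_1 = -18/23;  a_1 = 4;  x_2 = (x_1 − 4)/11 = -10/23
  x_2 = -10/23;  a_2 = 1;  x_3 = (x_2 − 1)/11 = -3/23
  x_3 = -3/23;  a_3 = 8;  x_4 = (x_3 − 8)/11 = -17/23
Digits: (10, 4, 1, 8).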